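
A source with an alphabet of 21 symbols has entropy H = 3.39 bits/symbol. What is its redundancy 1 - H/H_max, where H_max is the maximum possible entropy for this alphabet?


H_max = log2(K) = log2(21) = 4.3923 bits/symbol. Redundancy = 1 - H/H_max = 1 - 3.39/4.3923 = 1 - 0.7718 = 0.2282

0.2282


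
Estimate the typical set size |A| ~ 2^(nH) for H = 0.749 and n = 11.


log2|A_typical| = nH = 11 * 0.749 = 8.239, so |A_typical| ~ 2^8.239 = 3.021e+02

3.021e+02


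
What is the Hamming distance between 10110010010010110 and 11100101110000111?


Count differing positions: . ^ . ^ . ^ ^ ^ ^ . . . ^ . . . ^ = 8 differences

8


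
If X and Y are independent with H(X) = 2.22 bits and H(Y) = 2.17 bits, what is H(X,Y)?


For independent variables, H(X,Y) = H(X) + H(Y) = 2.22 + 2.17 = 4.39

4.39 bits


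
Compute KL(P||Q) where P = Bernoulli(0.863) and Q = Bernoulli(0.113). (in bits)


KL = p*log2(p/q) + (1-p)*log2((1-p)/(1-q)) = 0.863*log2(0.863/0.113) + 0.137*log2(0.137/0.887) = 2.162

2.162 bits


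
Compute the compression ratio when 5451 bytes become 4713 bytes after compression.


Ratio = original / compressed = 5451 / 4713 = 1.1566

1.1566


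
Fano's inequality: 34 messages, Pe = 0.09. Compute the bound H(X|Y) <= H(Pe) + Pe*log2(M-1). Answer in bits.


H(Pe) = -Pe*log2(Pe) - (1-Pe)*log2(1-Pe) = -0.09*log2(0.09) - 0.91*log2(0.91) = 0.312654 + 0.123816 = 0.4365. Pe*log2(M-1) = 0.09*log2(33) = 0.453995. Bound = H(Pe) + Pe*log2(M-1) = 0.312654 + 0.123816 + 0.453995 = 0.8905

0.8905 bits


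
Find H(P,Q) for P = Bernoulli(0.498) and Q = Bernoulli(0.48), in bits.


H(P,Q) = -p*log2(q) - (1-p)*log2(1-q). -0.498*log2(0.48) = 0.527329; -0.502*log2(0.52) = 0.473595. H(P,Q) = 0.527329 + 0.473595 = 1.0009

1.0009 bits


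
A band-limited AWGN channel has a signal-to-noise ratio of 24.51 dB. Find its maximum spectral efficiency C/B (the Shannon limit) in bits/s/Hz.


SNR_linear = 10^(24.51/10) = 282.488; C/B = log2(1 + SNR_linear) = log2(1 + 282.488) = 8.1471

8.1471 bits/s/Hz


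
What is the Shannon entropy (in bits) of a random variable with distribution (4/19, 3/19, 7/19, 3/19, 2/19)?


H = -sum(p_i * log2(p_i)). Terms: -(4/19)*log2(4/19) = 0.473248; -(3/19)*log2(3/19) = 0.420468; -(7/19)*log2(7/19) = 0.530737; -(3/19)*log2(3/19) = 0.420468; -(2/19)*log2(2/19) = 0.341887. H = 0.473248 + 0.420468 + 0.530737 + 0.420468 + 0.341887 = 2.1868

2.1868 bits


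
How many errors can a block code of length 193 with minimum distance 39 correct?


Correction capability = floor((d-1)/2) = floor((39-1)/2) = 19

19 errors


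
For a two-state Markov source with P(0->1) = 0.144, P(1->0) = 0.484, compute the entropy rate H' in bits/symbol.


Stationary distribution: pi_0 = p10/(p01+p10) = 0.7707, pi_1 = 0.2293. Entropy rate H' = pi_0*H(p01) + pi_1*H(p10) = 0.7707*0.5946 + 0.2293*0.9993 = 0.6874

0.6874 bits/symbol


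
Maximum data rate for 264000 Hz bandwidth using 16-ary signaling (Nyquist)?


Rate = 2 * B * log2(M) = 2 * 264000 * 4.0 = 2112000.0

2112000.0 bps


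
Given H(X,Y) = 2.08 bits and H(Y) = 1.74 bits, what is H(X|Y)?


H(X|Y) = H(X,Y) - H(Y) = 2.08 - 1.74 = 0.34

0.34 bits


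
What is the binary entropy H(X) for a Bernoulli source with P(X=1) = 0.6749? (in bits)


H = -p*log2(p) - (1-p)*log2(1-p). -0.6749*log2(0.6749) = 0.382840; -0.3251*log2(0.3251) = 0.527002. H = 0.382840 + 0.527002 = 0.9098

0.9098 bits


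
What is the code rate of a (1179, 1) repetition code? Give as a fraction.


Rate = k/n = 1/1179

1/1179


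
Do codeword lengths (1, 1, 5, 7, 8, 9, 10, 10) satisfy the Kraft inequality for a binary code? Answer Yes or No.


Kraft sum = sum(2^(-l_i)) = 1.0469, need <= 1. Result: violated (a binary prefix-free code with these lengths cannot exist)

No


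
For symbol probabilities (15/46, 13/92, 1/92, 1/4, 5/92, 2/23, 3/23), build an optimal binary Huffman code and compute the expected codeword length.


Huffman construction (repeatedly merge the two least-probable nodes; each merge adds 1 bit to every symbol beneath it): 1/92 + 5/92 = 3/46; 3/46 + 2/23 = 7/46; 3/23 + 13/92 = 25/92; 7/46 + 1/4 = 37/92; 25/92 + 15/46 = 55/92; 37/92 + 55/92 = 1. Resulting codeword lengths (in the order the probabilities were given): (2, 3, 4, 2, 4, 3, 3). L_avg = sum(p_i * l_i) = 15/46*2 + 13/92*3 + 1/92*4 + 1/4*2 + 5/92*4 + 2/23*3 + 3/23*3 = 229/92 = 2.4891

2.4891 bits


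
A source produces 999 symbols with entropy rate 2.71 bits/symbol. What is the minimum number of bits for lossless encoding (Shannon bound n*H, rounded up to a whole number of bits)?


Minimum bits >= n * H = 999 * 2.71 = 2707.29, rounded up to a whole number of bits = 2708

2708 bits


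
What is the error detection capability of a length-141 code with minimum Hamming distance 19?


Detection capability = d_min - 1 = 19 - 1 = 18

18 errors


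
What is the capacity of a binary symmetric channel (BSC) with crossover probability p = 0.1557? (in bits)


H(p) = -p*log2(p) - (1-p)*log2(1-p) = -0.1557*log2(0.1557) - 0.8443*log2(0.8443) = 0.417768 + 0.206155 = 0.6239. C = 1 - H(p) = 1 - 0.6239 = 0.3761

0.3761 bits


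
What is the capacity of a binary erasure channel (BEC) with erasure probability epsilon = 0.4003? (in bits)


C = 1 - epsilon = 1 - 0.4003 = 0.5997

0.5997 bits


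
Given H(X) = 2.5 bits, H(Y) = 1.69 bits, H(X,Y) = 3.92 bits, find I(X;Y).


I(X;Y) = H(X) + H(Y) - H(X,Y) = 2.5 + 1.69 - 3.92 = 0.27

0.27 bits


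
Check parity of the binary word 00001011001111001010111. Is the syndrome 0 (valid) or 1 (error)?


Syndrome = XOR of all bits = 0 XOR 0 XOR 0 XOR 0 XOR 1 XOR 0 XOR 1 XOR 1 XOR 0 XOR 0 XOR 1 XOR 1 XOR 1 XOR 1 XOR 0 XOR 0 XOR 1 XOR 0 XOR 1 XOR 0 XOR 1 XOR 1 XOR 1 = 0

0


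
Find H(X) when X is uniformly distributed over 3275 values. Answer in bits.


H = log2(n) = log2(3275) = 11.6773

11.6773 bits


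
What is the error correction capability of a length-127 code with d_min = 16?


Correction capability = floor((d-1)/2) = floor((16-1)/2) = 7

7 errors


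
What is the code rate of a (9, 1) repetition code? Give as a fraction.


Rate = k/n = 1/9

1/9


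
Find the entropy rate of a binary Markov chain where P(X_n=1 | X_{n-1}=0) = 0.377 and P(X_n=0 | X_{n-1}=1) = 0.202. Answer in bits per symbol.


Stationary distribution: pi_0 = p10/(p01+p10) = 0.3489, pi_1 = 0.6511. Entropy rate H' = pi_0*H(p01) + pi_1*H(p10) = 0.3489*0.9559 + 0.6511*0.7259 = 0.8061

0.8061 bits/symbol


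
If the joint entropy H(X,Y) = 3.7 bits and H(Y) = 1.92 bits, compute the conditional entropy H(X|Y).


H(X|Y) = H(X,Y) - H(Y) = 3.7 - 1.92 = 1.78

1.78 bits


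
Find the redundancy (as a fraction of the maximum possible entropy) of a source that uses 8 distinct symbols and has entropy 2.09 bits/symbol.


H_max = log2(K) = log2(8) = 3.0 bits/symbol. Redundancy = 1 - H/H_max = 1 - 2.09/3.0 = 1 - 0.6967 = 0.3033

0.3033


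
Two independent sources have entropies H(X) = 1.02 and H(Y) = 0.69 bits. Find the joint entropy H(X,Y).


For independent variables, H(X,Y) = H(X) + H(Y) = 1.02 + 0.69 = 1.71

1.71 bits


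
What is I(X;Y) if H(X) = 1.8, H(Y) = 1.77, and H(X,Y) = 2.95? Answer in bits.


I(X;Y) = H(X) + H(Y) - H(X,Y) = 1.8 + 1.77 - 2.95 = 0.62

0.62 bits


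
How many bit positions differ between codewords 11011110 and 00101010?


Count differing positions: ^ ^ ^ ^ . ^ . . = 5 differences

5


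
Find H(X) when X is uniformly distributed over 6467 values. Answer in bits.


H = log2(n) = log2(6467) = 12.6589

12.6589 bits


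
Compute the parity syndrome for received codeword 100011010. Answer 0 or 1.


Syndrome = XOR of all bits = 1 XOR 0 XOR 0 XOR 0 XOR 1 XOR 1 XOR 0 XOR 1 XOR 0 = 0

0


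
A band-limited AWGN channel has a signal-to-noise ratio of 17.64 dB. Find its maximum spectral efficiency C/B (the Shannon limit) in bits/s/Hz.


SNR_linear = 10^(17.64/10) = 58.0764; C/B = log2(1 + SNR_linear) = log2(1 + 58.0764) = 5.8845

5.8845 bits/s/Hz


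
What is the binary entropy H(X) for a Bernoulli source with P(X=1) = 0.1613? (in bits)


H = -p*log2(p) - (1-p)*log2(1-p). -0.1613*log2(0.1613) = 0.424571; -0.8387*log2(0.8387) = 0.212840. H = 0.424571 + 0.212840 = 0.6374

0.6374 bits


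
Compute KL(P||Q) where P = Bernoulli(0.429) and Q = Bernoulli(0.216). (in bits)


KL = p*log2(p/q) + (1-p)*log2((1-p)/(1-q)) = 0.429*log2(0.429/0.216) + 0.571*log2(0.571/0.784) = 0.1635

0.1635 bits


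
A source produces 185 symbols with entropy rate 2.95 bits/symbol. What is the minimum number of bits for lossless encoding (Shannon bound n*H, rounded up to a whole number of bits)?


Minimum bits >= n * H = 185 * 2.95 = 545.75, rounded up to a whole number of bits = 546

546 bits


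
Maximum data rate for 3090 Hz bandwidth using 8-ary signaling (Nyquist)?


Rate = 2 * B * log2(M) = 2 * 3090 * 3.0 = 18540.0

18540.0 bps


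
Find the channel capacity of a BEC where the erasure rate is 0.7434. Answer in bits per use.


C = 1 - epsilon = 1 - 0.7434 = 0.2566

0.2566 bits


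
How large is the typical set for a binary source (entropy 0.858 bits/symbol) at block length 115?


log2|A_typical| = nH = 115 * 0.858 = 98.67, so |A_typical| ~ 2^98.67 = 5.042e+29

5.042e+29


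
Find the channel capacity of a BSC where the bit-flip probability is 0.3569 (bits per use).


H(p) = -p*log2(p) - (1-p)*log2(1-p) = -0.3569*log2(0.3569) - 0.6431*log2(0.6431) = 0.530499 + 0.409581 = 0.9401. C = 1 - H(p) = 1 - 0.9401 = 0.0599

0.0599 bits


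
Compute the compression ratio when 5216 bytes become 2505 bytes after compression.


Ratio = original / compressed = 5216 / 2505 = 2.0822

2.0822


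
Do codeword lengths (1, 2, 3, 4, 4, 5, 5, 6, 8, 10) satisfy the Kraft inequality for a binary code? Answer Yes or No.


Kraft sum = sum(2^(-l_i)) = 1.083, need <= 1. Result: violated (a binary prefix-free code with these lengths cannot exist)

No


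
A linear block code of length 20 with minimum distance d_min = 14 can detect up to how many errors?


Detection capability = d_min - 1 = 14 - 1 = 13

13 errors


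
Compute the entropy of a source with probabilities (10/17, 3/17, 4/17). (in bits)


H = -sum(p_i * log2(p_i)). Terms: -(10/17)*log2(10/17) = 0.450315; -(3/17)*log2(3/17) = 0.441618; -(4/17)*log2(4/17) = 0.491168. H = 0.450315 + 0.441618 + 0.491168 = 1.3831

1.3831 bits


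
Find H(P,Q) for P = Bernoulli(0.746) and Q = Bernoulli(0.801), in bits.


H(P,Q) = -p*log2(q) - (1-p)*log2(1-q). -0.746*log2(0.801) = 0.238814; -0.254*log2(0.199) = 0.591607. H(P,Q) = 0.238814 + 0.591607 = 0.8304

0.8304 bits


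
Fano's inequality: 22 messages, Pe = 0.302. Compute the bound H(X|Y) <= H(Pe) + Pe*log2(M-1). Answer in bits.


H(Pe) = -Pe*log2(Pe) - (1-Pe)*log2(1-Pe) = -0.302*log2(0.302) - 0.698*log2(0.698) = 0.521669 + 0.362053 = 0.8837. Pe*log2(M-1) = 0.302*log2(21) = 1.326480. Bound = H(Pe) + Pe*log2(M-1) = 0.521669 + 0.362053 + 1.326480 = 2.2102

2.2102 bits


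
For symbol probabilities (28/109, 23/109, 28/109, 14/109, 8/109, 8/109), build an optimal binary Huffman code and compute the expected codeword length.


Huffman construction (repeatedly merge the two least-probable nodes; each merge adds 1 bit to every symbol beneath it): 8/109 + 8/109 = 16/109; 14/109 + 16/109 = 30/109; 23/109 + 28/109 = 51/109; 28/109 + 30/109 = 58/109; 51/109 + 58/109 = 1. Resulting codeword lengths (in the order the probabilities were given): (2, 2, 2, 3, 4, 4). L_avg = sum(p_i * l_i) = 28/109*2 + 23/109*2 + 28/109*2 + 14/109*3 + 8/109*4 + 8/109*4 = 264/109 = 2.422

2.422 bits


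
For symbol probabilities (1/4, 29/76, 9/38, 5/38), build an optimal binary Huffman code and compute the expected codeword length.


Huffman construction (repeatedly merge the two least-probable nodes; each merge adds 1 bit to every symbol beneath it): 5/38 + 9/38 = 7/19; 1/4 + 7/19 = 47/76; 29/76 + 47/76 = 1. Resulting codeword lengths (in the order the probabilities were given): (2, 1, 3, 3). L_avg = sum(p_i * l_i) = 1/4*2 + 29/76*1 + 9/38*3 + 5/38*3 = 151/76 = 1.9868

1.9868 bits


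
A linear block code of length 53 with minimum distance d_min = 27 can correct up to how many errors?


Correction capability = floor((d-1)/2) = floor((27-1)/2) = 13

13 errors


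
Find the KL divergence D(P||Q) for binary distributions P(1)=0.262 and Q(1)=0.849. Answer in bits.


KL = p*log2(p/q) + (1-p)*log2((1-p)/(1-q)) = 0.262*log2(0.262/0.849) + 0.738*log2(0.738/0.151) = 1.2449

1.2449 bits


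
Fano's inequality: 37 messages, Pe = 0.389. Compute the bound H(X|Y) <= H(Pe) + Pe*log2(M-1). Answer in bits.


H(Pe) = -Pe*log2(Pe) - (1-Pe)*log2(1-Pe) = -0.389*log2(0.389) - 0.611*log2(0.611) = 0.529879 + 0.434272 = 0.9642. Pe*log2(M-1) = 0.389*log2(36) = 2.011101. Bound = H(Pe) + Pe*log2(M-1) = 0.529879 + 0.434272 + 2.011101 = 2.9753

2.9753 bits


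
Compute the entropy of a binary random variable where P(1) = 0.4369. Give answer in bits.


H = -p*log2(p) - (1-p)*log2(1-p). -0.4369*log2(0.4369) = 0.521932; -0.5631*log2(0.5631) = 0.466549. H = 0.521932 + 0.466549 = 0.9885

0.9885 bits


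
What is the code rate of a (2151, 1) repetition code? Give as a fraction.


Rate = k/n = 1/2151

1/2151


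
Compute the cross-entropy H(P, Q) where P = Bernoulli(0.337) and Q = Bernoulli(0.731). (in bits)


H(P,Q) = -p*log2(q) - (1-p)*log2(1-q). -0.337*log2(0.731) = 0.152343; -0.663*log2(0.269) = 1.255935. H(P,Q) = 0.152343 + 1.255935 = 1.4083

1.4083 bits


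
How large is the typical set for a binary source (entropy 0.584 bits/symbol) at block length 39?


log2|A_typical| = nH = 39 * 0.584 = 22.776, so |A_typical| ~ 2^22.776 = 7.182e+06

7.182e+06


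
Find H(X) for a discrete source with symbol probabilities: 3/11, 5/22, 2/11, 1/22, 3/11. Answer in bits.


H = -sum(p_i * log2(p_i)). Terms: -(3/11)*log2(3/11) = 0.511219; -(5/22)*log2(5/22) = 0.485796; -(2/11)*log2(2/11) = 0.447169; -(1/22)*log2(1/22) = 0.202701; -(3/11)*log2(3/11) = 0.511219. H = 0.511219 + 0.485796 + 0.447169 + 0.202701 + 0.511219 = 2.1581

2.1581 bits


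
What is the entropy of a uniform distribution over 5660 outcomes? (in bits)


H = log2(n) = log2(5660) = 12.4666

12.4666 bits


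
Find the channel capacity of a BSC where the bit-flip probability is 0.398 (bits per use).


H(p) = -p*log2(p) - (1-p)*log2(1-p) = -0.398*log2(0.398) - 0.602*log2(0.602) = 0.529006 + 0.440763 = 0.9698. C = 1 - H(p) = 1 - 0.9698 = 0.0302

0.0302 bits


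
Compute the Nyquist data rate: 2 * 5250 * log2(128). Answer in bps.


Rate = 2 * B * log2(M) = 2 * 5250 * 7.0 = 73500.0

73500.0 bps


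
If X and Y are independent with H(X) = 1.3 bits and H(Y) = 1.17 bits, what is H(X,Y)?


For independent variables, H(X,Y) = H(X) + H(Y) = 1.3 + 1.17 = 2.47

2.47 bits


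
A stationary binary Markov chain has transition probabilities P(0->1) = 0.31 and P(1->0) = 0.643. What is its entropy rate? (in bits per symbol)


Stationary distribution: pi_0 = p10/(p01+p10) = 0.6747, pi_1 = 0.3253. Entropy rate H' = pi_0*H(p01) + pi_1*H(p10) = 0.6747*0.8932 + 0.3253*0.9402 = 0.9085

0.9085 bits/symbol


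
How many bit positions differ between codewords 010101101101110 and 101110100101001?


Count differing positions: ^ ^ ^ . ^ ^ . . ^ . . . ^ ^ ^ = 9 differences

9


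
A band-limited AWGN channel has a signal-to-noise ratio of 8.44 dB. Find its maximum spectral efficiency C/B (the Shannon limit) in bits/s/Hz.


SNR_linear = 10^(8.44/10) = 6.9823; C/B = log2(1 + SNR_linear) = log2(1 + 6.9823) = 2.9968

2.9968 bits/s/Hz


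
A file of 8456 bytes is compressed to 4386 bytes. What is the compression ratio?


Ratio = original / compressed = 8456 / 4386 = 1.928

1.928


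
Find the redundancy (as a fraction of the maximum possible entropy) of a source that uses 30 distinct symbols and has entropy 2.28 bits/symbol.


H_max = log2(K) = log2(30) = 4.9069 bits/symbol. Redundancy = 1 - H/H_max = 1 - 2.28/4.9069 = 1 - 0.4647 = 0.5353

0.5353


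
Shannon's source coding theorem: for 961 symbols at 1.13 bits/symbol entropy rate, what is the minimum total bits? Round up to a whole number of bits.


Minimum bits >= n * H = 961 * 1.13 = 1085.93, rounded up to a whole number of bits = 1086

1086 bits


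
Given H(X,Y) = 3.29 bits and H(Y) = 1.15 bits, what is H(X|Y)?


H(X|Y) = H(X,Y) - H(Y) = 3.29 - 1.15 = 2.14

2.14 bits


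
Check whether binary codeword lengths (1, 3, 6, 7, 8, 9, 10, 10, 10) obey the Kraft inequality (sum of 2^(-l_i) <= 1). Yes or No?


Kraft sum = sum(2^(-l_i)) = 0.6572, need <= 1. Result: satisfied (a binary prefix-free code with these lengths exists)

Yes


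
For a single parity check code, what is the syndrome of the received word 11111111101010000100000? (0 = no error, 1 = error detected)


Syndrome = XOR of all bits = 1 XOR 1 XOR 1 XOR 1 XOR 1 XOR 1 XOR 1 XOR 1 XOR 1 XOR 0 XOR 1 XOR 0 XOR 1 XOR 0 XOR 0 XOR 0 XOR 0 XOR 1 XOR 0 XOR 0 XOR 0 XOR 0 XOR 0 = 0

0


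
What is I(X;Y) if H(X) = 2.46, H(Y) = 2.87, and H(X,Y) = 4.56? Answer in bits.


I(X;Y) = H(X) + H(Y) - H(X,Y) = 2.46 + 2.87 - 4.56 = 0.77

0.77 bits


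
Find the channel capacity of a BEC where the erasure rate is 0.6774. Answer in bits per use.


C = 1 - epsilon = 1 - 0.6774 = 0.3226

0.3226 bits


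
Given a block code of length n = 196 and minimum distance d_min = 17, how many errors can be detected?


Detection capability = d_min - 1 = 17 - 1 = 16

16 errors


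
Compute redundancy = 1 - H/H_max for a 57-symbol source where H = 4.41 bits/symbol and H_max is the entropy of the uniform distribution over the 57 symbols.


H_max = log2(K) = log2(57) = 5.8329 bits/symbol. Redundancy = 1 - H/H_max = 1 - 4.41/5.8329 = 1 - 0.7561 = 0.2439

0.2439


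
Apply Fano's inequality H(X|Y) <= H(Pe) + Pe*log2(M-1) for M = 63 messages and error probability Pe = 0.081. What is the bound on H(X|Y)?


H(Pe) = -Pe*log2(Pe) - (1-Pe)*log2(1-Pe) = -0.081*log2(0.081) - 0.919*log2(0.919) = 0.293701 + 0.111992 = 0.4057. Pe*log2(M-1) = 0.081*log2(62) = 0.482290. Bound = H(Pe) + Pe*log2(M-1) = 0.293701 + 0.111992 + 0.482290 = 0.888

0.888 bits


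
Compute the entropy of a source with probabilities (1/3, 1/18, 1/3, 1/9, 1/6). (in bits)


H = -sum(p_i * log2(p_i)). Terms: -(1/3)*log2(1/3) = 0.528321; -(1/18)*log2(1/18) = 0.231663; -(1/3)*log2(1/3) = 0.528321; -(1/9)*log2(1/9) = 0.352214; -(1/6)*log2(1/6) = 0.430827. H = 0.528321 + 0.231663 + 0.528321 + 0.352214 + 0.430827 = 2.0713

2.0713 bits


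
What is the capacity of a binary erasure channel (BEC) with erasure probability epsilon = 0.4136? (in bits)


C = 1 - epsilon = 1 - 0.4136 = 0.5864

0.5864 bits


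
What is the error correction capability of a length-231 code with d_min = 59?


Correction capability = floor((d-1)/2) = floor((59-1)/2) = 29

29 errors


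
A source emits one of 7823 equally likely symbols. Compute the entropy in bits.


H = log2(n) = log2(7823) = 12.9335

12.9335 bits


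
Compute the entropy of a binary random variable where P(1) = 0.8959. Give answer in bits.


H = -p*log2(p) - (1-p)*log2(1-p). -0.8959*log2(0.8959) = 0.142081; -0.1041*log2(0.1041) = 0.339778. H = 0.142081 + 0.339778 = 0.4819

0.4819 bits


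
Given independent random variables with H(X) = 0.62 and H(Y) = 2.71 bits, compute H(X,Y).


For independent variables, H(X,Y) = H(X) + H(Y) = 0.62 + 2.71 = 3.33

3.33 bits


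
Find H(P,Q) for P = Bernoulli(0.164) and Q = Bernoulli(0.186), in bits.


H(P,Q) = -p*log2(q) - (1-p)*log2(1-q). -0.164*log2(0.186) = 0.397967; -0.836*log2(0.814) = 0.248208. H(P,Q) = 0.397967 + 0.248208 = 0.6462

0.6462 bits


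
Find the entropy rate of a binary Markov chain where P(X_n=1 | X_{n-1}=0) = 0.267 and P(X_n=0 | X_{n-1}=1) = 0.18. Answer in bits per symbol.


Stationary distribution: pi_0 = p10/(p01+p10) = 0.4027, pi_1 = 0.5973. Entropy rate H' = pi_0*H(p01) + pi_1*H(p10) = 0.4027*0.8371 + 0.5973*0.6801 = 0.7433

0.7433 bits/symbol


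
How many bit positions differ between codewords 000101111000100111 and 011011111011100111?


Count differing positions: . ^ ^ ^ ^ . . . . . ^ ^ . . . . . . = 6 differences

6


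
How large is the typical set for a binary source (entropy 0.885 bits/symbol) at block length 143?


log2|A_typical| = nH = 143 * 0.885 = 126.555, so |A_typical| ~ 2^126.555 = 1.250e+38

1.250e+38


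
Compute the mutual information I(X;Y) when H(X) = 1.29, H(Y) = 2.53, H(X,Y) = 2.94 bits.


I(X;Y) = H(X) + H(Y) - H(X,Y) = 1.29 + 2.53 - 2.94 = 0.88

0.88 bits


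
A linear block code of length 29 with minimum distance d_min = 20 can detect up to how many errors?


Detection capability = d_min - 1 = 20 - 1 = 19

19 errors


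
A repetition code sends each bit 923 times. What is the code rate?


Rate = k/n = 1/923

1/923


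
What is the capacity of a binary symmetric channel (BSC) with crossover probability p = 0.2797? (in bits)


H(p) = -p*log2(p) - (1-p)*log2(1-p) = -0.2797*log2(0.2797) - 0.7203*log2(0.7203) = 0.514102 + 0.340940 = 0.855. C = 1 - H(p) = 1 - 0.855 = 0.145

0.145 bits


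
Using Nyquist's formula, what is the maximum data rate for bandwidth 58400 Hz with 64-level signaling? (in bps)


Rate = 2 * B * log2(M) = 2 * 58400 * 6.0 = 700800.0

700800.0 bps


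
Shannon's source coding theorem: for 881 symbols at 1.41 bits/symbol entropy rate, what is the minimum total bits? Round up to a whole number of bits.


Minimum bits >= n * H = 881 * 1.41 = 1242.21, rounded up to a whole number of bits = 1243

1243 bits


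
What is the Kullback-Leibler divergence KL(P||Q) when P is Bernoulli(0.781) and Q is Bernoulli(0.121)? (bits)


KL = p*log2(p/q) + (1-p)*log2((1-p)/(1-q)) = 0.781*log2(0.781/0.121) + 0.219*log2(0.219/0.879) = 1.6621

1.6621 bits


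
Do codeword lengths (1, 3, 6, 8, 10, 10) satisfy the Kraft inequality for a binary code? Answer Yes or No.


Kraft sum = sum(2^(-l_i)) = 0.6465, need <= 1. Result: satisfied (a binary prefix-free code with these lengths exists)

Yes


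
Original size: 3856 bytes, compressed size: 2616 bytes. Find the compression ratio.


Ratio = original / compressed = 3856 / 2616 = 1.474

1.474


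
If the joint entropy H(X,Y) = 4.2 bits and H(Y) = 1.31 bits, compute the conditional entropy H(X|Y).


H(X|Y) = H(X,Y) - H(Y) = 4.2 - 1.31 = 2.89

2.89 bits


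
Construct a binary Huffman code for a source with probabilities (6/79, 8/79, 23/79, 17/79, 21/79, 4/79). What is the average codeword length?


Huffman construction (repeatedly merge the two least-probable nodes; each merge adds 1 bit to every symbol beneath it): 4/79 + 6/79 = 10/79; 8/79 + 10/79 = 18/79; 17/79 + 18/79 = 35/79; 21/79 + 23/79 = 44/79; 35/79 + 44/79 = 1. Resulting codeword lengths (in the order the probabilities were given): (4, 3, 2, 2, 2, 4). L_avg = sum(p_i * l_i) = 6/79*4 + 8/79*3 + 23/79*2 + 17/79*2 + 21/79*2 + 4/79*4 = 186/79 = 2.3544

2.3544 bits


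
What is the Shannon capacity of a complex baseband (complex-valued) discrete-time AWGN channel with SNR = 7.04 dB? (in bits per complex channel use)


SNR_linear = 10^(7.04/10) = 5.0582; C = log2(1 + SNR_linear) = log2(1 + 5.0582) = 2.5989

2.5989 bits/channel use


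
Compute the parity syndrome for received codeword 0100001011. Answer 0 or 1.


Syndrome = XOR of all bits = 0 XOR 1 XOR 0 XOR 0 XOR 0 XOR 0 XOR 1 XOR 0 XOR 1 XOR 1 = 0

0


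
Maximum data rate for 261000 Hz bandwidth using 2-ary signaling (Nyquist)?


Rate = 2 * B * log2(M) = 2 * 261000 * 1.0 = 522000.0

522000.0 bps


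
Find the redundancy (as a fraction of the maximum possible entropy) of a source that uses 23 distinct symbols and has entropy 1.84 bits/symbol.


H_max = log2(K) = log2(23) = 4.5236 bits/symbol. Redundancy = 1 - H/H_max = 1 - 1.84/4.5236 = 1 - 0.4068 = 0.5932

0.5932


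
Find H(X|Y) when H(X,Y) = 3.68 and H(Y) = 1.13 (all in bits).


H(X|Y) = H(X,Y) - H(Y) = 3.68 - 1.13 = 2.55

2.55 bits


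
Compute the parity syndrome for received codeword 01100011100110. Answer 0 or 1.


Syndrome = XOR of all bits = 0 XOR 1 XOR 1 XOR 0 XOR 0 XOR 0 XOR 1 XOR 1 XOR 1 XOR 0 XOR 0 XOR 1 XOR 1 XOR 0 = 1

1


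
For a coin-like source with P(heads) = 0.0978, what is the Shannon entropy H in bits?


H = -p*log2(p) - (1-p)*log2(1-p). -0.0978*log2(0.0978) = 0.328023; -0.9022*log2(0.9022) = 0.133959. H = 0.328023 + 0.133959 = 0.462

0.462 bits


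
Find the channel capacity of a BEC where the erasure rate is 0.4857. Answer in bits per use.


C = 1 - epsilon = 1 - 0.4857 = 0.5143

0.5143 bits


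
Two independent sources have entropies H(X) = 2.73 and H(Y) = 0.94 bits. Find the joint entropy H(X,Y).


For independent variables, H(X,Y) = H(X) + H(Y) = 2.73 + 0.94 = 3.67

3.67 bits


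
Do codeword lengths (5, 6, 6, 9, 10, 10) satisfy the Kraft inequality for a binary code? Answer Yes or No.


Kraft sum = sum(2^(-l_i)) = 0.0664, need <= 1. Result: satisfied (a binary prefix-free code with these lengths exists)

Yes


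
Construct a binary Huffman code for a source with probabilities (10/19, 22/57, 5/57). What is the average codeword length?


Huffman construction (repeatedly merge the two least-probable nodes; each merge adds 1 bit to every symbol beneath it): 5/57 + 22/57 = 9/19; 9/19 + 10/19 = 1. Resulting codeword lengths (in the order the probabilities were given): (1, 2, 2). L_avg = sum(p_i * l_i) = 10/19*1 + 22/57*2 + 5/57*2 = 28/19 = 1.4737

1.4737 bits


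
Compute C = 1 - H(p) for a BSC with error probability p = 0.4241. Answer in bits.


H(p) = -p*log2(p) - (1-p)*log2(1-p) = -0.4241*log2(0.4241) - 0.5759*log2(0.5759) = 0.524834 + 0.458480 = 0.9833. C = 1 - H(p) = 1 - 0.9833 = 0.0167

0.0167 bits


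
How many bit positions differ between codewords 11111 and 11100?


Count differing positions: . . . ^ ^ = 2 differences

2


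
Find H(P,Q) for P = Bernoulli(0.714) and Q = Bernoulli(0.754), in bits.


H(P,Q) = -p*log2(q) - (1-p)*log2(1-q). -0.714*log2(0.754) = 0.290858; -0.286*log2(0.246) = 0.578655. H(P,Q) = 0.290858 + 0.578655 = 0.8695

0.8695 bits


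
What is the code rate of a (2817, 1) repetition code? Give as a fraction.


Rate = k/n = 1/2817

1/2817


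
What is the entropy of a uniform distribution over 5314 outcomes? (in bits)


H = log2(n) = log2(5314) = 12.3756

12.3756 bits


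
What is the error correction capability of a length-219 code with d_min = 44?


Correction capability = floor((d-1)/2) = floor((44-1)/2) = 21

21 errors


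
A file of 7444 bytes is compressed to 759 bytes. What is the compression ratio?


Ratio = original / compressed = 7444 / 759 = 9.8076

9.8076


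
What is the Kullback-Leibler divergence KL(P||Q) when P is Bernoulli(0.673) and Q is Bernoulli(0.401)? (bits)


KL = p*log2(p/q) + (1-p)*log2((1-p)/(1-q)) = 0.673*log2(0.673/0.401) + 0.327*log2(0.327/0.599) = 0.2172

0.2172 bits


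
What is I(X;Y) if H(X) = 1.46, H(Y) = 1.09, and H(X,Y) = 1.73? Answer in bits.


I(X;Y) = H(X) + H(Y) - H(X,Y) = 1.46 + 1.09 - 1.73 = 0.82

0.82 bits


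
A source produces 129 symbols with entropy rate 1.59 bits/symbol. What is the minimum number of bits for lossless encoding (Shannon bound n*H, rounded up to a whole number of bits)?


Minimum bits >= n * H = 129 * 1.59 = 205.11, rounded up to a whole number of bits = 206

206 bits


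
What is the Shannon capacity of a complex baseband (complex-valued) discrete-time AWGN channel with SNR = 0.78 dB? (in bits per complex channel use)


SNR_linear = 10^(0.78/10) = 1.1967; C = log2(1 + SNR_linear) = log2(1 + 1.1967) = 1.1354

1.1354 bits/channel use


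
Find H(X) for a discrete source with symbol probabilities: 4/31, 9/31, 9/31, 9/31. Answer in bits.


H = -sum(p_i * log2(p_i)). Terms: -(4/31)*log2(4/31) = 0.381187; -(9/31)*log2(9/31) = 0.518014; -(9/31)*log2(9/31) = 0.518014; -(9/31)*log2(9/31) = 0.518014. H = 0.381187 + 0.518014 + 0.518014 + 0.518014 = 1.9352

1.9352 bits


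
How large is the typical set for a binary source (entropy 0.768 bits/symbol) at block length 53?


log2|A_typical| = nH = 53 * 0.768 = 40.704, so |A_typical| ~ 2^40.704 = 1.791e+12

1.791e+12


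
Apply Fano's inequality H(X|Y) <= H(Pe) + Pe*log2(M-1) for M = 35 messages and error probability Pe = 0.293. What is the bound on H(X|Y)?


H(Pe) = -Pe*log2(Pe) - (1-Pe)*log2(1-Pe) = -0.293*log2(0.293) - 0.707*log2(0.707) = 0.518911 + 0.353654 = 0.8726. Pe*log2(M-1) = 0.293*log2(34) = 1.490627. Bound = H(Pe) + Pe*log2(M-1) = 0.518911 + 0.353654 + 1.490627 = 2.3632

2.3632 bits


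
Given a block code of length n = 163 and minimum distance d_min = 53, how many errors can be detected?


Detection capability = d_min - 1 = 53 - 1 = 52

52 errors


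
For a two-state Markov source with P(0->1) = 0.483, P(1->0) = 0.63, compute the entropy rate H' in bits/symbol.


Stationary distribution: pi_0 = p10/(p01+p10) = 0.566, pi_1 = 0.434. Entropy rate H' = pi_0*H(p01) + pi_1*H(p10) = 0.566*0.9992 + 0.434*0.9507 = 0.9781

0.9781 bits/symbol


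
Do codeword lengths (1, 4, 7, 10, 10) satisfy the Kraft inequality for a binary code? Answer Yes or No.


Kraft sum = sum(2^(-l_i)) = 0.5723, need <= 1. Result: satisfied (a binary prefix-free code with these lengths exists)

Yes


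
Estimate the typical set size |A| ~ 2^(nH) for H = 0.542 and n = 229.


log2|A_typical| = nH = 229 * 0.542 = 124.118, so |A_typical| ~ 2^124.118 = 2.308e+37

2.308e+37


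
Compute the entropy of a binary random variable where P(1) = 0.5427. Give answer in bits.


H = -p*log2(p) - (1-p)*log2(1-p). -0.5427*log2(0.5427) = 0.478538; -0.4573*log2(0.4573) = 0.516194. H = 0.478538 + 0.516194 = 0.9947

0.9947 bits


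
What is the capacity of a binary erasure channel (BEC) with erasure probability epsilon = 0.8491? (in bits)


C = 1 - epsilon = 1 - 0.8491 = 0.1509

0.1509 bits


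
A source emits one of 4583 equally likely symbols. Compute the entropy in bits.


H = log2(n) = log2(4583) = 12.1621

12.1621 bits


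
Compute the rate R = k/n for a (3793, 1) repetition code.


Rate = k/n = 1/3793

1/3793


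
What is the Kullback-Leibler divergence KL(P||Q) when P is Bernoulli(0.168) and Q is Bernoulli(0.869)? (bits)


KL = p*log2(p/q) + (1-p)*log2((1-p)/(1-q)) = 0.168*log2(0.168/0.869) + 0.832*log2(0.832/0.131) = 1.8206

1.8206 bits


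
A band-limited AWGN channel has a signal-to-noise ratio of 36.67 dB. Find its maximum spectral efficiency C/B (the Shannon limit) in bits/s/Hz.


SNR_linear = 10^(36.67/10) = 4645.1528; C/B = log2(1 + SNR_linear) = log2(1 + 4645.1528) = 12.1818

12.1818 bits/s/Hz


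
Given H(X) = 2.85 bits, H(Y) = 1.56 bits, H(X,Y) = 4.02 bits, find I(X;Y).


I(X;Y) = H(X) + H(Y) - H(X,Y) = 2.85 + 1.56 - 4.02 = 0.39

0.39 bits


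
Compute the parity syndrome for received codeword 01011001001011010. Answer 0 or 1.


Syndrome = XOR of all bits = 0 XOR 1 XOR 0 XOR 1 XOR 1 XOR 0 XOR 0 XOR 1 XOR 0 XOR 0 XOR 1 XOR 0 XOR 1 XOR 1 XOR 0 XOR 1 XOR 0 = 0

0


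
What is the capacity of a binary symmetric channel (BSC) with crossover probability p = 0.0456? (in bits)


H(p) = -p*log2(p) - (1-p)*log2(1-p) = -0.0456*log2(0.0456) - 0.9544*log2(0.9544) = 0.203140 + 0.064264 = 0.2674. C = 1 - H(p) = 1 - 0.2674 = 0.7326

0.7326 bits


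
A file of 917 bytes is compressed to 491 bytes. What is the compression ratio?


Ratio = original / compressed = 917 / 491 = 1.8676

1.8676


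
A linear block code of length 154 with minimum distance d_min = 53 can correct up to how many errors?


Correction capability = floor((d-1)/2) = floor((53-1)/2) = 26

26 errors


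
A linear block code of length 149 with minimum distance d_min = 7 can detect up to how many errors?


Detection capability = d_min - 1 = 7 - 1 = 6

6 errors


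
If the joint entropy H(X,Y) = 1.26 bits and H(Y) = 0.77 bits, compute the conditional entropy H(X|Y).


H(X|Y) = H(X,Y) - H(Y) = 1.26 - 0.77 = 0.49

0.49 bits


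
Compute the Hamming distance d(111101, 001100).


Count differing positions: ^ ^ . . . ^ = 3 differences

3


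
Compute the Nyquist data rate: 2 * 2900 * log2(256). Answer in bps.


Rate = 2 * B * log2(M) = 2 * 2900 * 8.0 = 46400.0

46400.0 bps


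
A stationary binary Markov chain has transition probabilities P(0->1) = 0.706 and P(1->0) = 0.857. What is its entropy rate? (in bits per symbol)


Stationary distribution: pi_0 = p10/(p01+p10) = 0.5483, pi_1 = 0.4517. Entropy rate H' = pi_0*H(p01) + pi_1*H(p10) = 0.5483*0.8738 + 0.4517*0.592 = 0.7465

0.7465 bits/symbol


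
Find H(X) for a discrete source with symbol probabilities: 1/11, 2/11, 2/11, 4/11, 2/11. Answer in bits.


H = -sum(p_i * log2(p_i)). Terms: -(1/11)*log2(1/11) = 0.314494; -(2/11)*log2(2/11) = 0.447169; -(2/11)*log2(2/11) = 0.447169; -(4/11)*log2(4/11) = 0.530702; -(2/11)*log2(2/11) = 0.447169. H = 0.314494 + 0.447169 + 0.447169 + 0.530702 + 0.447169 = 2.1867

2.1867 bits


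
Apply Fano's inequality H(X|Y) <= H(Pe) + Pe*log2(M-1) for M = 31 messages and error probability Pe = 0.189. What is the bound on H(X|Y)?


H(Pe) = -Pe*log2(Pe) - (1-Pe)*log2(1-Pe) = -0.189*log2(0.189) - 0.811*log2(0.811) = 0.454269 + 0.245105 = 0.6994. Pe*log2(M-1) = 0.189*log2(30) = 0.927402. Bound = H(Pe) + Pe*log2(M-1) = 0.454269 + 0.245105 + 0.927402 = 1.6268

1.6268 bits


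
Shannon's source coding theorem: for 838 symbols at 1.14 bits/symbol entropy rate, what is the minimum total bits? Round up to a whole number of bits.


Minimum bits >= n * H = 838 * 1.14 = 955.32, rounded up to a whole number of bits = 956

956 bits


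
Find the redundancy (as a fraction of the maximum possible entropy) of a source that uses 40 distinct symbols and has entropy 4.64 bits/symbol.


H_max = log2(K) = log2(40) = 5.3219 bits/symbol. Redundancy = 1 - H/H_max = 1 - 4.64/5.3219 = 1 - 0.8719 = 0.1281

0.1281


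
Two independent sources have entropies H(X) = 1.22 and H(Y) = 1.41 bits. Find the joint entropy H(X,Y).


For independent variables, H(X,Y) = H(X) + H(Y) = 1.22 + 1.41 = 2.63

2.63 bits


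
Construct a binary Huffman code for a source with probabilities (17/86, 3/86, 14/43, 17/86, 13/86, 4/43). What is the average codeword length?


Huffman construction (repeatedly merge the two least-probable nodes; each merge adds 1 bit to every symbol beneath it): 3/86 + 4/43 = 11/86; 11/86 + 13/86 = 12/43; 17/86 + 17/86 = 17/43; 12/43 + 14/43 = 26/43; 17/43 + 26/43 = 1. Resulting codeword lengths (in the order the probabilities were given): (2, 4, 2, 2, 3, 4). L_avg = sum(p_i * l_i) = 17/86*2 + 3/86*4 + 14/43*2 + 17/86*2 + 13/86*3 + 4/43*4 = 207/86 = 2.407

2.407 bits


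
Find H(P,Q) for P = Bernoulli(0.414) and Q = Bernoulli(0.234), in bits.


H(P,Q) = -p*log2(q) - (1-p)*log2(1-q). -0.414*log2(0.234) = 0.867504; -0.586*log2(0.766) = 0.225366. H(P,Q) = 0.867504 + 0.225366 = 1.0929

1.0929 bits


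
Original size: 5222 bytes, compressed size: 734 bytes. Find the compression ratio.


Ratio = original / compressed = 5222 / 734 = 7.1144

7.1144


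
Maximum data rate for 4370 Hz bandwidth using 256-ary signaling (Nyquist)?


Rate = 2 * B * log2(M) = 2 * 4370 * 8.0 = 69920.0

69920.0 bps


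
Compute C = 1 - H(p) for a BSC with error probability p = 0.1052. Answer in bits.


H(p) = -p*log2(p) - (1-p)*log2(1-p) = -0.1052*log2(0.1052) - 0.8948*log2(0.8948) = 0.341773 + 0.143493 = 0.4853. C = 1 - H(p) = 1 - 0.4853 = 0.5147

0.5147 bits


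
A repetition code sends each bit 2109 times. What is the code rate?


Rate = k/n = 1/2109

1/2109


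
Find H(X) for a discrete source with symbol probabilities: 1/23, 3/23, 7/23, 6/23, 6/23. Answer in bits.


H = -sum(p_i * log2(p_i)). Terms: -(1/23)*log2(1/23) = 0.196677; -(3/23)*log2(3/23) = 0.383296; -(7/23)*log2(7/23) = 0.522324; -(6/23)*log2(6/23) = 0.505722; -(6/23)*log2(6/23) = 0.505722. H = 0.196677 + 0.383296 + 0.522324 + 0.505722 + 0.505722 = 2.1137

2.1137 bits


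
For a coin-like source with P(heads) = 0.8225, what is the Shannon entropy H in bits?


H = -p*log2(p) - (1-p)*log2(1-p). -0.8225*log2(0.8225) = 0.231873; -0.1775*log2(0.1775) = 0.442704. H = 0.231873 + 0.442704 = 0.6746

0.6746 bits


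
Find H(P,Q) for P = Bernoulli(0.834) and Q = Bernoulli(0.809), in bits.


H(P,Q) = -p*log2(q) - (1-p)*log2(1-q). -0.834*log2(0.809) = 0.255028; -0.166*log2(0.191) = 0.396467. H(P,Q) = 0.255028 + 0.396467 = 0.6515

0.6515 bits


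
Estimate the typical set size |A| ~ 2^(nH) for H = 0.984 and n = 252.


log2|A_typical| = nH = 252 * 0.984 = 247.968, so |A_typical| ~ 2^247.968 = 4.424e+74

4.424e+74


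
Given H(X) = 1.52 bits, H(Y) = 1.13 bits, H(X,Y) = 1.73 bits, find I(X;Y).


I(X;Y) = H(X) + H(Y) - H(X,Y) = 1.52 + 1.13 - 1.73 = 0.92

0.92 bits


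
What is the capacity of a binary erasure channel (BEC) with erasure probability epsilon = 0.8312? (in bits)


C = 1 - epsilon = 1 - 0.8312 = 0.1688

0.1688 bits


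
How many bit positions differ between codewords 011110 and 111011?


Count differing positions: ^ . . ^ . ^ = 3 differences

3


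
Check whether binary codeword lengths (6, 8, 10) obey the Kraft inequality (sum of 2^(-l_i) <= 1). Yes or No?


Kraft sum = sum(2^(-l_i)) = 0.0205, need <= 1. Result: satisfied (a binary prefix-free code with these lengths exists)

Yes


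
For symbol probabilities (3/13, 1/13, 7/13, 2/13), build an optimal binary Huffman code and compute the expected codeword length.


Huffman construction (repeatedly merge the two least-probable nodes; each merge adds 1 bit to every symbol beneath it): 1/13 + 2/13 = 3/13; 3/13 + 3/13 = 6/13; 6/13 + 7/13 = 1. Resulting codeword lengths (in the order the probabilities were given): (2, 3, 1, 3). L_avg = sum(p_i * l_i) = 3/13*2 + 1/13*3 + 7/13*1 + 2/13*3 = 22/13 = 1.6923

1.6923 bits


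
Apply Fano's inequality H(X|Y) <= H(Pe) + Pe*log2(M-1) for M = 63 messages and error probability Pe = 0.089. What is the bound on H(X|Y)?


H(Pe) = -Pe*log2(Pe) - (1-Pe)*log2(1-Pe) = -0.089*log2(0.089) - 0.911*log2(0.911) = 0.310615 + 0.122509 = 0.4331. Pe*log2(M-1) = 0.089*log2(62) = 0.529923. Bound = H(Pe) + Pe*log2(M-1) = 0.310615 + 0.122509 + 0.529923 = 0.963

0.963 bits


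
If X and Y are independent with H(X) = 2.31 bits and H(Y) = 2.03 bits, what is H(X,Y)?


For independent variables, H(X,Y) = H(X) + H(Y) = 2.31 + 2.03 = 4.34

4.34 bits


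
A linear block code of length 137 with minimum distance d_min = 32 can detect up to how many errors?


Detection capability = d_min - 1 = 32 - 1 = 31

31 errors


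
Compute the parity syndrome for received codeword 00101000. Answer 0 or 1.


Syndrome = XOR of all bits = 0 XOR 0 XOR 1 XOR 0 XOR 1 XOR 0 XOR 0 XOR 0 = 0

0


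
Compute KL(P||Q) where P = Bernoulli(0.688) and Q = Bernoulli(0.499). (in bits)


KL = p*log2(p/q) + (1-p)*log2((1-p)/(1-q)) = 0.688*log2(0.688/0.499) + 0.312*log2(0.312/0.501) = 0.1056

0.1056 bits


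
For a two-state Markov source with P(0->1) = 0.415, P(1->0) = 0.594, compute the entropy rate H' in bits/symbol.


Stationary distribution: pi_0 = p10/(p01+p10) = 0.5887, pi_1 = 0.4113. Entropy rate H' = pi_0*H(p01) + pi_1*H(p10) = 0.5887*0.9791 + 0.4113*0.9744 = 0.9771

0.9771 bits/symbol


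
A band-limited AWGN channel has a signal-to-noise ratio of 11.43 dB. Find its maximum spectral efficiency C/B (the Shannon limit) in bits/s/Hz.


SNR_linear = 10^(11.43/10) = 13.8995; C/B = log2(1 + SNR_linear) = log2(1 + 13.8995) = 3.8972

3.8972 bits/s/Hz


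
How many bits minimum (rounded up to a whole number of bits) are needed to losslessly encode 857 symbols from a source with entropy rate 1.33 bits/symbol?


Minimum bits >= n * H = 857 * 1.33 = 1139.81, rounded up to a whole number of bits = 1140

1140 bits
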